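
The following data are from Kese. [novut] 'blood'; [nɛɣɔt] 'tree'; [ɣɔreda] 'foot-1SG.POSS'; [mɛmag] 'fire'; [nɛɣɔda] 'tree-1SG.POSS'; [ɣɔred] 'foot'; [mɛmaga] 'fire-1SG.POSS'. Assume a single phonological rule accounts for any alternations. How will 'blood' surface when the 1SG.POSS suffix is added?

The root 'tree' surfaces as [nɛɣɔda] and [nɛɣɔt], with a stem-final [d] ~ [t] alternation.
If /d/ were underlying and a rule turned it into [t] in isolation, 'foot' would also alternate; but it has [d] in both [ɣɔreda] and [ɣɔred].
Therefore /t/ is basic and [d] is derived by intervocalic voicing (voiceless stops become voiced between vowels).
From [novut] the stem 'blood' is /novut/; between vowels this yields [novuda].

[novuda]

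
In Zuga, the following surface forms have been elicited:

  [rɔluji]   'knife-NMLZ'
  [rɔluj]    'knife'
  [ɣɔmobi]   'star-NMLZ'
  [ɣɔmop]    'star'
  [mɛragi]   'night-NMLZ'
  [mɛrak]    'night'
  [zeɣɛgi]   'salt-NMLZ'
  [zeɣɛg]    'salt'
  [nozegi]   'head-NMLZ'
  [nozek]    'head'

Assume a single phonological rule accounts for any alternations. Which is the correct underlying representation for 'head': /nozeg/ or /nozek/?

/nozek/

The stem for 'head' ends in [g] in [nozegi] but [k] in [nozek].
The stem 'salt' ([zeɣɛgi], [zeɣɛg]) shows [g] unchanged in both environments, so [g] cannot be basic with [k] derived in isolation.
Therefore /k/ is basic and [g] is derived by intervocalic voicing (voiceless stops become voiced between vowels).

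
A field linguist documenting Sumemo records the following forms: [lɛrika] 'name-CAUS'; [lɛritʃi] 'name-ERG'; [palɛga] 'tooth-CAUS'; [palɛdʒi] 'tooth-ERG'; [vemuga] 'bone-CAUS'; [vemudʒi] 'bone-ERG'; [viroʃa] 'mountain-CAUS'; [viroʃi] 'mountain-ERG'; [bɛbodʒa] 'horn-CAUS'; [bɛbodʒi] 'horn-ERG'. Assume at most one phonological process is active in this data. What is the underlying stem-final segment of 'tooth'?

/g/

'tooth' shows [g] ~ [dʒ] at the end of the stem ([palɛga] vs [palɛdʒi]).
Compare 'horn', with invariant [dʒ] in [bɛbodʒa] and [bɛbodʒi]: an analysis with underlying /dʒ/ and a rule producing [g] before the CAUS suffix would wrongly predict alternation here too.
The underlying segment must be /g/; /k/ and /g/ become palato-alveolar [tʃ] and [dʒ] before a front vowel, yielding [dʒ] there.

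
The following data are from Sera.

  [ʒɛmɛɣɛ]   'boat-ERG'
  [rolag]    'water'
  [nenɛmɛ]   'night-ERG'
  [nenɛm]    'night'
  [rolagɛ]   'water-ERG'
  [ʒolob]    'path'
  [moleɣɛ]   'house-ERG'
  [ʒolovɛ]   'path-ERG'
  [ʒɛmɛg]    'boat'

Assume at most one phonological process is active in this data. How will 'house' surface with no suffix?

The stem for 'boat' ends in [ɣ] in [ʒɛmɛɣɛ] but [g] in [ʒɛmɛg].
Compare 'water', with invariant [g] in [rolagɛ] and [rolag]: an analysis with underlying /g/ and a rule producing [ɣ] before the ERG suffix would wrongly predict alternation here too.
So /ɣ/ is underlying, and a rule of word-final hardening — voiced fricatives become stops word-finally — gives [g].
The one attested form of 'house', [moleɣɛ], shows underlying /moleɣ/. Applying the same rule word-finally gives [moleg].

[moleg]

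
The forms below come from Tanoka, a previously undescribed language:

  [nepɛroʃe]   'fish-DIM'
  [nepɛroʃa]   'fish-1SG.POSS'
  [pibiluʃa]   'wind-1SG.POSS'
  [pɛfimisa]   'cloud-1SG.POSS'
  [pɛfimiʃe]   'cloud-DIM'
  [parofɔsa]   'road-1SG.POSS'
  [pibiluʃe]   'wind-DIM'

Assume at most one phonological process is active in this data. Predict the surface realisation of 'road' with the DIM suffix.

[parofɔʃe]

The root 'cloud' surfaces as [pɛfimiʃe] and [pɛfimisa], with a stem-final [ʃ] ~ [s] alternation.
Compare 'wind', with invariant [ʃ] in [pibiluʃe] and [pibiluʃa]: an analysis with underlying /ʃ/ and a rule producing [s] before the 1SG.POSS suffix would wrongly predict alternation here too.
The alternation reflects palatalization before a front vowel: /s/ becomes palato-alveolar [ʃ] before a front vowel. /s/ is underlying.
From [parofɔsa] the stem 'road' is /parofɔs/; before a front vowel this yields [parofɔʃe].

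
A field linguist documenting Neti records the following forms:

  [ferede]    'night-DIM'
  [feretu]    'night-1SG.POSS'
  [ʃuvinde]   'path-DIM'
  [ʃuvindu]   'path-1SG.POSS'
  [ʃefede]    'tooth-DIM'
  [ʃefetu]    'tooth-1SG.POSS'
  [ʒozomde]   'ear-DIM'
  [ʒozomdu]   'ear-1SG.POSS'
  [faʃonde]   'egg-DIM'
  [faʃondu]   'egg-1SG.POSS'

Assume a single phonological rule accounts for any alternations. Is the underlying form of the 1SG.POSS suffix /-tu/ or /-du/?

The 1SG.POSS morpheme has two allomorphs, [-du] and [-tu].
The DIM suffix, which begins with [d], is invariant after every stem; so [d] is not altered by any rule here.
So the underlying form is /-tu/, and voiceless stops become voiced after a nasal.

/-tu/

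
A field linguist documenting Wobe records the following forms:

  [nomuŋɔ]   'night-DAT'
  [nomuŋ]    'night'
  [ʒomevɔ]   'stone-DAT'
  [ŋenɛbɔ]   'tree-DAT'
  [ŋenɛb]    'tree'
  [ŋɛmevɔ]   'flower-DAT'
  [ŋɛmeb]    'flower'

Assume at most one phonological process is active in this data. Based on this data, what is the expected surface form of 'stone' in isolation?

[ʒomeb]

The stem for 'flower' ends in [v] in [ŋɛmevɔ] but [b] in [ŋɛmeb].
The stem 'tree' ([ŋenɛbɔ], [ŋenɛb]) shows [b] unchanged in both environments, so [b] cannot be basic with [v] derived before the DAT suffix.
The alternation reflects word-final hardening: voiced fricatives become stops word-finally. /v/ is underlying.
From [ʒomevɔ] the stem 'stone' is /ʒomev/; word-finally this yields [ʒomeb].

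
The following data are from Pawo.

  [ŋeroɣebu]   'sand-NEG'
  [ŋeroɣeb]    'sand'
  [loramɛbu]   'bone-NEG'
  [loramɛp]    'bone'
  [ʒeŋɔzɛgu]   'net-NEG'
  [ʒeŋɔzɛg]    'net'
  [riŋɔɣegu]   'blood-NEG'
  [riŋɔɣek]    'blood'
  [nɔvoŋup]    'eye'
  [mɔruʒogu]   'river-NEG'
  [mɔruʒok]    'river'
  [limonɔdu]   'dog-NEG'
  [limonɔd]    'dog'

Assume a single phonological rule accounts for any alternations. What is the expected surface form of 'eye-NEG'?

'bone' shows [b] ~ [p] at the end of the stem ([loramɛbu] vs [loramɛp]).
If /b/ were underlying and a rule turned it into [p] in isolation, 'sand' would also alternate; but it has [b] in both [ŋeroɣebu] and [ŋeroɣeb].
The underlying segment must be /p/; voiceless stops become voiced between vowels, yielding [b] there.
From [nɔvoŋup] the stem 'eye' is /nɔvoŋup/; between vowels this yields [nɔvoŋubu].

[nɔvoŋubu]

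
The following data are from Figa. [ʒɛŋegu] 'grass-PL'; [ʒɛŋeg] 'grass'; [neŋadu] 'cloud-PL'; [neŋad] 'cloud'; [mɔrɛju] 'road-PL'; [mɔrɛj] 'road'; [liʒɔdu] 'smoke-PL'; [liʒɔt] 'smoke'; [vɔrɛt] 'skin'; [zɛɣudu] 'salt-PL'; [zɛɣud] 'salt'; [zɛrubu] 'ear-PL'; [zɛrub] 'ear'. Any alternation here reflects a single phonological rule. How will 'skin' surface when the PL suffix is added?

'smoke' shows [d] ~ [t] at the end of the stem ([liʒɔdu] vs [liʒɔt]).
But 'cloud' keeps [d] in both environments ([neŋadu], [neŋad]), so there is no rule changing /d/ to [t] in isolation.
The underlying segment must be /t/; voiceless stops become voiced between vowels, yielding [d] there.
The one attested form of 'skin', [vɔrɛt], shows underlying /vɔrɛt/. Applying the same rule between vowels gives [vɔrɛdu].

[vɔrɛdu]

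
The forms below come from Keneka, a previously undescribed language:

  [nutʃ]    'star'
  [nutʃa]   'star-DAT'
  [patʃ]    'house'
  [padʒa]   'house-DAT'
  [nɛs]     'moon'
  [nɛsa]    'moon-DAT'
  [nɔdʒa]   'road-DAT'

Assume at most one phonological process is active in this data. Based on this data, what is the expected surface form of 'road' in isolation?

[nɔtʃ]

'house' shows [tʃ] ~ [dʒ] at the end of the stem ([patʃ] vs [padʒa]).
But 'star' keeps [tʃ] in both environments ([nutʃ], [nutʃa]), so there is no rule changing /tʃ/ to [dʒ] before the DAT suffix.
So /dʒ/ is underlying, and a rule of word-final obstruent devoicing — voiced obstruents become voiceless word-finally — gives [tʃ].
From [nɔdʒa] the stem 'road' is /nɔdʒ/; word-finally this yields [nɔtʃ].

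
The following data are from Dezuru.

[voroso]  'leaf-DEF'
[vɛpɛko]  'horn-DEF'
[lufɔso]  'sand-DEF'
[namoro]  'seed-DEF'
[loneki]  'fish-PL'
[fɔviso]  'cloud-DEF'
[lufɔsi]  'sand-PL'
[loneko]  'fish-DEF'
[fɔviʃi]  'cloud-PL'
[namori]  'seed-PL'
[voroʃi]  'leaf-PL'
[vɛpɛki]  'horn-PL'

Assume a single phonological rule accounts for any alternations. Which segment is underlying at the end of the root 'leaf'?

/ʃ/

'leaf' shows [ʃ] ~ [s] at the end of the stem ([voroʃi] vs [voroso]).
The stem 'sand' ([lufɔsi], [lufɔso]) shows [s] unchanged in both environments, so [s] cannot be basic with [ʃ] derived before the PL suffix.
The underlying segment must be /ʃ/; palato-alveolar /ʃ/ becomes [s] when no front vowel follows, yielding [s] there.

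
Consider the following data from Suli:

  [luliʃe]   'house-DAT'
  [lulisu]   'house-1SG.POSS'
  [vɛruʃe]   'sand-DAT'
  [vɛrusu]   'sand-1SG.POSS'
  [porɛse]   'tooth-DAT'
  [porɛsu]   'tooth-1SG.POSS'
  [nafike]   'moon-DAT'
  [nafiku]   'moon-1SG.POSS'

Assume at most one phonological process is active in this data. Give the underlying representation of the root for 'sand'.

/vɛruʃ/

'sand' shows [ʃ] ~ [s] at the end of the stem ([vɛruʃe] vs [vɛrusu]).
Compare 'tooth', with invariant [s] in [porɛse] and [porɛsu]: an analysis with underlying /s/ and a rule producing [ʃ] before the DAT suffix would wrongly predict alternation here too.
So /ʃ/ is underlying, and a rule of depalatalization — palato-alveolar /ʃ/ becomes [s] when no front vowel follows — gives [s].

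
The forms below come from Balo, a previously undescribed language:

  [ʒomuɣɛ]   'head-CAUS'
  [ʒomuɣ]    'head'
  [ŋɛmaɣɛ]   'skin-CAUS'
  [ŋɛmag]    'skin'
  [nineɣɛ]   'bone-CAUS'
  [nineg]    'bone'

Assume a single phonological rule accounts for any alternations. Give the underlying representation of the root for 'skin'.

The stem for 'skin' ends in [ɣ] in [ŋɛmaɣɛ] but [g] in [ŋɛmag].
If /ɣ/ were underlying and a rule turned it into [g] in isolation, 'head' would also alternate; but it has [ɣ] in both [ʒomuɣɛ] and [ʒomuɣ].
The underlying segment must be /g/; voiced stops become fricatives between vowels, yielding [ɣ] there.
So 'skin' = /ŋɛmag/.

/ŋɛmag/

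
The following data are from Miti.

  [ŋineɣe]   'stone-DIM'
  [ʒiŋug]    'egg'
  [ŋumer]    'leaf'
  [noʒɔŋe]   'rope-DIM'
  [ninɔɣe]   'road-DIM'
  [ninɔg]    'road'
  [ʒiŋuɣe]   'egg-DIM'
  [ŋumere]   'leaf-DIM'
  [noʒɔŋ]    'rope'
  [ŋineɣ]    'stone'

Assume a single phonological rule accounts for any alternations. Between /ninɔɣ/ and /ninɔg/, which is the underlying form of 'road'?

The root 'road' surfaces as [ninɔg] and [ninɔɣe], with a stem-final [g] ~ [ɣ] alternation.
Compare 'stone', with invariant [ɣ] in [ŋineɣ] and [ŋineɣe]: an analysis with underlying /ɣ/ and a rule producing [g] in isolation would wrongly predict alternation here too.
The underlying segment must be /g/; voiced stops become fricatives between vowels, yielding [ɣ] there.

/ninɔg/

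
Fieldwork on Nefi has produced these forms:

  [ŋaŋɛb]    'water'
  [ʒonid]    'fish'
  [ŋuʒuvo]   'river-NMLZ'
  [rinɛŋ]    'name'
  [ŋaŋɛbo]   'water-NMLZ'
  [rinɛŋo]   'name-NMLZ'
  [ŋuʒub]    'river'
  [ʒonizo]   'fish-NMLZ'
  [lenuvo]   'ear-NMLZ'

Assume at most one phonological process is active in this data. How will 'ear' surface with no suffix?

[lenub]

'river' shows [b] ~ [v] at the end of the stem ([ŋuʒub] vs [ŋuʒuvo]).
The stem 'water' ([ŋaŋɛb], [ŋaŋɛbo]) shows [b] unchanged in both environments, so [b] cannot be basic with [v] derived before the NMLZ suffix.
Therefore /v/ is basic and [b] is derived by word-final hardening (voiced fricatives become stops word-finally).
From [lenuvo] the stem 'ear' is /lenuv/; word-finally this yields [lenub].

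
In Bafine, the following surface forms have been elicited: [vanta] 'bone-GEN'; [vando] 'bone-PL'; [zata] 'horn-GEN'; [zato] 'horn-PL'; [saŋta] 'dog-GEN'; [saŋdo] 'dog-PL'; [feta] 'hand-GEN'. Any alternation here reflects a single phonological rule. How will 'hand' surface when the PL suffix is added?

The PL suffix surfaces as [-do] and [-to], depending on the final segment of the stem.
By contrast the GEN suffix keeps its initial [t] throughout — that segment must be underlying.
So the underlying form is /-do/, and voiced stops become voiceless after a vowel.
After 'hand', which ends in a vowel, the suffix surfaces as [-to], giving [feto].

[feto]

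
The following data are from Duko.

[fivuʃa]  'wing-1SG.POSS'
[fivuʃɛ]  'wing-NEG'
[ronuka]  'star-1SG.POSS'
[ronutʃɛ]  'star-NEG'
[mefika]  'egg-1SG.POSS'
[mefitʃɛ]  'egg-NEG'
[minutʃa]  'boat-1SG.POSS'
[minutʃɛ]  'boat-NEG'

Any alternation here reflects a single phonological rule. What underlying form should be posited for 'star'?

/ronuk/

The root 'star' surfaces as [ronuka] and [ronutʃɛ], with a stem-final [k] ~ [tʃ] alternation.
Compare 'boat', with invariant [tʃ] in [minutʃa] and [minutʃɛ]: an analysis with underlying /tʃ/ and a rule producing [k] before the 1SG.POSS suffix would wrongly predict alternation here too.
The underlying segment must be /k/; /k/ becomes palato-alveolar [tʃ] before a front vowel, yielding [tʃ] there.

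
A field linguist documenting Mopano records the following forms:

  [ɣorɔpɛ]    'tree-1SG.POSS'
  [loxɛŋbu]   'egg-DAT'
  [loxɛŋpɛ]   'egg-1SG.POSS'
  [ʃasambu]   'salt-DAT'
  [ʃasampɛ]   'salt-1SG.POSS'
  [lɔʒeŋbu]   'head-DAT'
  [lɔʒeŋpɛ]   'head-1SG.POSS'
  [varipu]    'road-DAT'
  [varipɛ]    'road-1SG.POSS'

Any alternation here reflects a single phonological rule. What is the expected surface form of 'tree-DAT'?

The DAT morpheme has two allomorphs, [-bu] and [-pu].
The 1SG.POSS suffix, which begins with [p], is invariant after every stem; so [p] is not altered by any rule here.
So the underlying form is /-bu/, and voiced stops become voiceless after a vowel.
After 'tree', which ends in a vowel, the suffix surfaces as [-pu], giving [ɣorɔpu].

[ɣorɔpu]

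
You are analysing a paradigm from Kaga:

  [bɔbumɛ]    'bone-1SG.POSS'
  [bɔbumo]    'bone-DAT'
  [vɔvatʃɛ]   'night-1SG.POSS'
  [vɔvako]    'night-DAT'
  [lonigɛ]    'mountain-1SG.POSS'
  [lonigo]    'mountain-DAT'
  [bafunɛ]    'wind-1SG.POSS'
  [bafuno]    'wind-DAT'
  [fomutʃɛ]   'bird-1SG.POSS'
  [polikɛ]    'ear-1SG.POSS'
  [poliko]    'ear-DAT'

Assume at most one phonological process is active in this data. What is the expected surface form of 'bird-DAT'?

The root 'night' surfaces as [vɔvatʃɛ] and [vɔvako], with a stem-final [tʃ] ~ [k] alternation.
If /k/ were underlying and a rule turned it into [tʃ] before the 1SG.POSS suffix, 'ear' would also alternate; but it has [k] in both [polikɛ] and [poliko].
The alternation reflects depalatalization: palato-alveolar /tʃ/ becomes [k] when no front vowel follows. /tʃ/ is underlying.
From [fomutʃɛ] the stem 'bird' is /fomutʃ/; when no front vowel follows this yields [fomuko].

[fomuko]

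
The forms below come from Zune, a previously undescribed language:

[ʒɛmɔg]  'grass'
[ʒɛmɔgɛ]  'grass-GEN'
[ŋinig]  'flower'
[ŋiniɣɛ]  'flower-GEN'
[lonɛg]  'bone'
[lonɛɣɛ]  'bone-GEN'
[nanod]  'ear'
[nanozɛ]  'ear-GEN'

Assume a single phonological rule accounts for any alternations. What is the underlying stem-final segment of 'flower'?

/ɣ/

The root 'flower' surfaces as [ŋinig] and [ŋiniɣɛ], with a stem-final [g] ~ [ɣ] alternation.
If /g/ were underlying and a rule turned it into [ɣ] before the GEN suffix, 'grass' would also alternate; but it has [g] in both [ʒɛmɔg] and [ʒɛmɔgɛ].
The alternation reflects word-final hardening: voiced fricatives become stops word-finally. /ɣ/ is underlying.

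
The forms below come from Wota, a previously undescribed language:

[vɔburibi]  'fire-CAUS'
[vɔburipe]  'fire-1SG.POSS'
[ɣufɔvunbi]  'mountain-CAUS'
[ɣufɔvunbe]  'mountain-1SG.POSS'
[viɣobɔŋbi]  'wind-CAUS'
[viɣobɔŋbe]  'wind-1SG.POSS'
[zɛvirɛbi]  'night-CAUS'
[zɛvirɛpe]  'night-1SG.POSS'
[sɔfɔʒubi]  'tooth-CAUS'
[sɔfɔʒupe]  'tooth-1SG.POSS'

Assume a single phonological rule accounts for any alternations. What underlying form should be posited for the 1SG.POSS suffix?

The 1SG.POSS morpheme has two allomorphs, [-be] and [-pe].
By contrast the CAUS suffix keeps its initial [b] throughout — that segment must be underlying.
So the underlying form is /-pe/, and voiceless stops become voiced after a nasal.

/-pe/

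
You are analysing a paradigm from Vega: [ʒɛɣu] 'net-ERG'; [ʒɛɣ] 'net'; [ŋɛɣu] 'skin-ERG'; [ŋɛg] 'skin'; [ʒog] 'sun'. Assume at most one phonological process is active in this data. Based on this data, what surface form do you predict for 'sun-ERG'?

[ʒoɣu]

The root 'skin' surfaces as [ŋɛɣu] and [ŋɛg], with a stem-final [ɣ] ~ [g] alternation.
Compare 'net', with invariant [ɣ] in [ʒɛɣu] and [ʒɛɣ]: an analysis with underlying /ɣ/ and a rule producing [g] in isolation would wrongly predict alternation here too.
Therefore /g/ is basic and [ɣ] is derived by intervocalic spirantization (voiced stops become fricatives between vowels).
From [ʒog] the stem 'sun' is /ʒog/; between vowels this yields [ʒoɣu].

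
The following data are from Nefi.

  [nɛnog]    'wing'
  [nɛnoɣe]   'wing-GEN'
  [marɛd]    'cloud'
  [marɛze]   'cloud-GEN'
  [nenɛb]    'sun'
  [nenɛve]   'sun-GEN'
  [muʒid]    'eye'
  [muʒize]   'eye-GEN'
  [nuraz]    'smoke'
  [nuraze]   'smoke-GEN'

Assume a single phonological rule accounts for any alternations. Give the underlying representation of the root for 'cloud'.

/marɛd/

In [marɛd] and [marɛze] the final segment of 'cloud' alternates: [d] ~ [z].
The stem 'smoke' ([nuraz], [nuraze]) shows [z] unchanged in both environments, so [z] cannot be basic with [d] derived in isolation.
Therefore /d/ is basic and [z] is derived by intervocalic spirantization (voiced stops become fricatives between vowels).
So 'cloud' = /marɛd/.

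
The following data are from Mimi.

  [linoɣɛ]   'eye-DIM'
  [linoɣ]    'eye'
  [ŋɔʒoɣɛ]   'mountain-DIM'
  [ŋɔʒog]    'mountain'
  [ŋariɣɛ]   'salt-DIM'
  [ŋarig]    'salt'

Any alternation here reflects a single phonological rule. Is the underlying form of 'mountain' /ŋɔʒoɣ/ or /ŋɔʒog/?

/ŋɔʒog/

The stem for 'mountain' ends in [ɣ] in [ŋɔʒoɣɛ] but [g] in [ŋɔʒog].
If /ɣ/ were underlying and a rule turned it into [g] in isolation, 'eye' would also alternate; but it has [ɣ] in both [linoɣɛ] and [linoɣ].
The underlying segment must be /g/; voiced stops become fricatives between vowels, yielding [ɣ] there.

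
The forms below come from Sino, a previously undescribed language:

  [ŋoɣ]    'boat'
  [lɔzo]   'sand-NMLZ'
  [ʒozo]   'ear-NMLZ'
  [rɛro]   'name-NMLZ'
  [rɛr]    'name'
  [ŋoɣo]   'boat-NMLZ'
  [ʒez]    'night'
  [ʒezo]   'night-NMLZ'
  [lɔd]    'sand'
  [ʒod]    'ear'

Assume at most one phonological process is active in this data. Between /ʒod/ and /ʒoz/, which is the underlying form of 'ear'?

/ʒod/

The root 'ear' surfaces as [ʒod] and [ʒozo], with a stem-final [d] ~ [z] alternation.
If /z/ were underlying and a rule turned it into [d] in isolation, 'night' would also alternate; but it has [z] in both [ʒez] and [ʒezo].
So /d/ is underlying, and a rule of intervocalic spirantization — voiced stops become fricatives between vowels — gives [z].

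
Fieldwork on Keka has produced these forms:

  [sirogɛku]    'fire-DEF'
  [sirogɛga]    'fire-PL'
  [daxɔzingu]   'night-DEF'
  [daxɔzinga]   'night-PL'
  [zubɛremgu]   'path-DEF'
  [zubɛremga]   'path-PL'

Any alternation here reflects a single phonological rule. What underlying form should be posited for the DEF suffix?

The DEF suffix surfaces as [-gu] and [-ku], depending on the final segment of the stem.
The PL suffix, which begins with [g], is invariant after every stem; so [g] is not altered by any rule here.
So the underlying form is /-ku/, and voiceless stops become voiced after a nasal.

/-ku/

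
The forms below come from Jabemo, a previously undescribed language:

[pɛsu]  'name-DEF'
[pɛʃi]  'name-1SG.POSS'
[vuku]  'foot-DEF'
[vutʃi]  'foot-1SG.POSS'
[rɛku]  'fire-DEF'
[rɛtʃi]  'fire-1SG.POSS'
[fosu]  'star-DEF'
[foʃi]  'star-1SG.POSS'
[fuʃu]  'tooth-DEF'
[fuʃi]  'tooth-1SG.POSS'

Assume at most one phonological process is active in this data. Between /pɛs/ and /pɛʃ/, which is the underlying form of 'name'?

The stem for 'name' ends in [s] in [pɛsu] but [ʃ] in [pɛʃi].
If /ʃ/ were underlying and a rule turned it into [s] before the DEF suffix, 'tooth' would also alternate; but it has [ʃ] in both [fuʃu] and [fuʃi].
So /s/ is underlying, and a rule of palatalization before a front vowel — /k/ and /s/ become palato-alveolar [tʃ] and [ʃ] before a front vowel — gives [ʃ].

/pɛs/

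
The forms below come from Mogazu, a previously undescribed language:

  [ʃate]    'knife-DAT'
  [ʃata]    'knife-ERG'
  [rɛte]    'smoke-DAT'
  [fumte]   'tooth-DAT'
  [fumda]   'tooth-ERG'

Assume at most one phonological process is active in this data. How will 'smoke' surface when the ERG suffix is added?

The ERG morpheme has two allomorphs, [-da] and [-ta].
The DAT suffix, which begins with [t], is invariant after every stem; so [t] is not altered by any rule here.
So the underlying form is /-da/, and voiced stops become voiceless after a vowel.
After 'smoke', which ends in a vowel, the suffix surfaces as [-ta], giving [rɛta].

[rɛta]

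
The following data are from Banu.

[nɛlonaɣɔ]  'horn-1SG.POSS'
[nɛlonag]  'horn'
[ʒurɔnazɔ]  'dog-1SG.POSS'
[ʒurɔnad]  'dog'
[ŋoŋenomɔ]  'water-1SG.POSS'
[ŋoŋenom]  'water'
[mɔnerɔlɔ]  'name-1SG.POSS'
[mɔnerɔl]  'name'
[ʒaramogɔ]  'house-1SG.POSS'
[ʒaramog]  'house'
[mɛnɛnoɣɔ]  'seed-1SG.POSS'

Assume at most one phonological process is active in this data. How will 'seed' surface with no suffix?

'horn' shows [ɣ] ~ [g] at the end of the stem ([nɛlonaɣɔ] vs [nɛlonag]).
Compare 'house', with invariant [g] in [ʒaramogɔ] and [ʒaramog]: an analysis with underlying /g/ and a rule producing [ɣ] before the 1SG.POSS suffix would wrongly predict alternation here too.
So /ɣ/ is underlying, and a rule of word-final hardening — voiced fricatives become stops word-finally — gives [g].
The one attested form of 'seed', [mɛnɛnoɣɔ], shows underlying /mɛnɛnoɣ/. Applying the same rule word-finally gives [mɛnɛnog].

[mɛnɛnog]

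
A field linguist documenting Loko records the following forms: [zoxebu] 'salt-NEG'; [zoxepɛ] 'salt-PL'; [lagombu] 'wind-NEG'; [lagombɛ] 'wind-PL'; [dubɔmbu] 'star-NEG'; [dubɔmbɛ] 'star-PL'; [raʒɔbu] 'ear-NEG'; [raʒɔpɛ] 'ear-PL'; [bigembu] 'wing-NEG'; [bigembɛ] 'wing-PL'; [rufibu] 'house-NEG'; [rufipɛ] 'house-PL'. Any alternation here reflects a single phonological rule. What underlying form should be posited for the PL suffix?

/-pɛ/

The PL suffix surfaces as [-bɛ] and [-pɛ], depending on the final segment of the stem.
By contrast the NEG suffix keeps its initial [b] throughout — that segment must be underlying.
The PL suffix is therefore /-pɛ/ underlyingly, with post-nasal voicing: voiceless stops become voiced after a nasal.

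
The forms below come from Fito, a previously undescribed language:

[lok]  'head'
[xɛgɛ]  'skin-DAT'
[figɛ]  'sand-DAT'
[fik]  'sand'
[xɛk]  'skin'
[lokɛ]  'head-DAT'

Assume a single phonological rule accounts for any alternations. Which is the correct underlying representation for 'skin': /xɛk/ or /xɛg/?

In [xɛk] and [xɛgɛ] the final segment of 'skin' alternates: [k] ~ [g].
The stem 'head' ([lok], [lokɛ]) shows [k] unchanged in both environments, so [k] cannot be basic with [g] derived before the DAT suffix.
Therefore /g/ is basic and [k] is derived by word-final obstruent devoicing (voiced obstruents become voiceless word-finally).

/xɛg/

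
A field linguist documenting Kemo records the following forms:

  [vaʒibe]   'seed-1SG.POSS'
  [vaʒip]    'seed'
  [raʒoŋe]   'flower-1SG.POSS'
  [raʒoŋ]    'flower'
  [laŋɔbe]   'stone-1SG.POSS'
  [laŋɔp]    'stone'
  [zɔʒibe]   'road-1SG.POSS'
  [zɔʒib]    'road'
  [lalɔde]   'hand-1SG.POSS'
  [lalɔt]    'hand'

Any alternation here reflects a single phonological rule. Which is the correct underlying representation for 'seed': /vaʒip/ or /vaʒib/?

'seed' shows [b] ~ [p] at the end of the stem ([vaʒibe] vs [vaʒip]).
But 'road' keeps [b] in both environments ([zɔʒibe], [zɔʒib]), so there is no rule changing /b/ to [p] in isolation.
The underlying segment must be /p/; voiceless stops become voiced between vowels, yielding [b] there.

/vaʒip/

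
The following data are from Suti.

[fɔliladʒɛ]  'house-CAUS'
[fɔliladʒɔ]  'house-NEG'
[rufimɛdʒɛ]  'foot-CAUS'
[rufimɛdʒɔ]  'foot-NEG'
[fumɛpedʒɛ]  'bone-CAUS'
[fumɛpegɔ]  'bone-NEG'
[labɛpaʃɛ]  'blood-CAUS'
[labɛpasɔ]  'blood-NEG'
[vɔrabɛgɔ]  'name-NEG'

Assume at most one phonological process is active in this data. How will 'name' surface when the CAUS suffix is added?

'bone' shows [dʒ] ~ [g] at the end of the stem ([fumɛpedʒɛ] vs [fumɛpegɔ]).
But 'house' keeps [dʒ] in both environments ([fɔliladʒɛ], [fɔliladʒɔ]), so there is no rule changing /dʒ/ to [g] before the NEG suffix.
The underlying segment must be /g/; /g/ and /s/ become palato-alveolar [dʒ] and [ʃ] before a front vowel, yielding [dʒ] there.
The one attested form of 'name', [vɔrabɛgɔ], shows underlying /vɔrabɛg/. Applying the same rule before a front vowel gives [vɔrabɛdʒɛ].

[vɔrabɛdʒɛ]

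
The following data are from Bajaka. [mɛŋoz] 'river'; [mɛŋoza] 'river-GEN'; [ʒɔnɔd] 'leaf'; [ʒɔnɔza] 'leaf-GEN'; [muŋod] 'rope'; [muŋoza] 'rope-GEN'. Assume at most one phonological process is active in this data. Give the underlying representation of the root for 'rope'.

In [muŋod] and [muŋoza] the final segment of 'rope' alternates: [d] ~ [z].
If /z/ were underlying and a rule turned it into [d] in isolation, 'river' would also alternate; but it has [z] in both [mɛŋoz] and [mɛŋoza].
Therefore /d/ is basic and [z] is derived by intervocalic spirantization (voiced stops become fricatives between vowels).
So 'rope' = /muŋod/.

/muŋod/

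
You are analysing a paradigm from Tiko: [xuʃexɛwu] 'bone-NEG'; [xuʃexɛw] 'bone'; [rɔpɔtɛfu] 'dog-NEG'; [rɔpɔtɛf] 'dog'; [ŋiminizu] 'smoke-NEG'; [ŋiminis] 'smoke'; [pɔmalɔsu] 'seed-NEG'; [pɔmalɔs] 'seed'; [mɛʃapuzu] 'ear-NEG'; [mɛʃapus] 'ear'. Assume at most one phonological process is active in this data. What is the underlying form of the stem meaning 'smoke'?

/ŋiminiz/

The root 'smoke' surfaces as [ŋiminizu] and [ŋiminis], with a stem-final [z] ~ [s] alternation.
If /s/ were underlying and a rule turned it into [z] before the NEG suffix, 'seed' would also alternate; but it has [s] in both [pɔmalɔsu] and [pɔmalɔs].
The alternation reflects word-final obstruent devoicing: voiced obstruents become voiceless word-finally. /z/ is underlying.
Hence 'smoke' is /ŋiminiz/ underlyingly.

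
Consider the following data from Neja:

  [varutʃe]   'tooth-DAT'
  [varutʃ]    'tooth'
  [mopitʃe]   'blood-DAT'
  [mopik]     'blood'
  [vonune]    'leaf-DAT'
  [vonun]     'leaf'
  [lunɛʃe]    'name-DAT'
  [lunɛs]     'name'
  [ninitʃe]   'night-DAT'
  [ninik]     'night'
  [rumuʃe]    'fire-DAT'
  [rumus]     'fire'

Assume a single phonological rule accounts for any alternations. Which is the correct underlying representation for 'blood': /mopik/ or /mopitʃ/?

/mopik/

'blood' shows [tʃ] ~ [k] at the end of the stem ([mopitʃe] vs [mopik]).
If /tʃ/ were underlying and a rule turned it into [k] in isolation, 'tooth' would also alternate; but it has [tʃ] in both [varutʃe] and [varutʃ].
The alternation reflects palatalization before a front vowel: /k/ and /s/ become palato-alveolar [tʃ] and [ʃ] before a front vowel. /k/ is underlying.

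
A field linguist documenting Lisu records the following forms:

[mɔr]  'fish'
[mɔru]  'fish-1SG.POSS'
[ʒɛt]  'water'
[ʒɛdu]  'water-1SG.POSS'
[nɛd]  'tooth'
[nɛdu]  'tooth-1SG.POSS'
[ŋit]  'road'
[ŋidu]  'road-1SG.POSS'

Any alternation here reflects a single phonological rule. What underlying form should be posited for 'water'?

In [ʒɛt] and [ʒɛdu] the final segment of 'water' alternates: [t] ~ [d].
Compare 'tooth', with invariant [d] in [nɛd] and [nɛdu]: an analysis with underlying /d/ and a rule producing [t] in isolation would wrongly predict alternation here too.
The underlying segment must be /t/; voiceless stops become voiced between vowels, yielding [d] there.

/ʒɛt/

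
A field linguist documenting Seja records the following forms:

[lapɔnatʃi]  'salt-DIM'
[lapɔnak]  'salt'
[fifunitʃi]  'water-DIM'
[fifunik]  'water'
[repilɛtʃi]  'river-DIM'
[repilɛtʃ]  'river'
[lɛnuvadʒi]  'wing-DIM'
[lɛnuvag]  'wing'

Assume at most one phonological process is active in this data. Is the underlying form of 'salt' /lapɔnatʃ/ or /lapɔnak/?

/lapɔnak/

The stem for 'salt' ends in [tʃ] in [lapɔnatʃi] but [k] in [lapɔnak].
But 'river' keeps [tʃ] in both environments ([repilɛtʃi], [repilɛtʃ]), so there is no rule changing /tʃ/ to [k] in isolation.
The alternation reflects palatalization before a front vowel: /k/ and /g/ become palato-alveolar [tʃ] and [dʒ] before a front vowel. /k/ is underlying.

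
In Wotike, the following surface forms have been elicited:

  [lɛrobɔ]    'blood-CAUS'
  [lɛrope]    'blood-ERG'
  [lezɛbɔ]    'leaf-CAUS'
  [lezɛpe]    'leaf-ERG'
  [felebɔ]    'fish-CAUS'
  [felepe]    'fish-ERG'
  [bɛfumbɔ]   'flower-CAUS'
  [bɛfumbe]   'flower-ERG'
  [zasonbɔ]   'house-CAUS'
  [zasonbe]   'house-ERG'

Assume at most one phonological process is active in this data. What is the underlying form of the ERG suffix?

The ERG morpheme has two allomorphs, [-be] and [-pe].
The CAUS suffix, which begins with [b], is invariant after every stem; so [b] is not altered by any rule here.
So the underlying form is /-pe/, and voiceless stops become voiced after a nasal.

/-pe/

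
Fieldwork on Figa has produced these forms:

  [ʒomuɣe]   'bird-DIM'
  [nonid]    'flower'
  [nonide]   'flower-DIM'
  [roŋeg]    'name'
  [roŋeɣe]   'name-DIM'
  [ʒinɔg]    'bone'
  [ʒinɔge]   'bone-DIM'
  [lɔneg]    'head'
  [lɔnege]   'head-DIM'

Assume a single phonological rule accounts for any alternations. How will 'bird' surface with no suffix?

'name' shows [g] ~ [ɣ] at the end of the stem ([roŋeg] vs [roŋeɣe]).
The stem 'bone' ([ʒinɔg], [ʒinɔge]) shows [g] unchanged in both environments, so [g] cannot be basic with [ɣ] derived before the DIM suffix.
So /ɣ/ is underlying, and a rule of word-final hardening — voiced fricatives become stops word-finally — gives [g].
From [ʒomuɣe] the stem 'bird' is /ʒomuɣ/; word-finally this yields [ʒomug].

[ʒomug]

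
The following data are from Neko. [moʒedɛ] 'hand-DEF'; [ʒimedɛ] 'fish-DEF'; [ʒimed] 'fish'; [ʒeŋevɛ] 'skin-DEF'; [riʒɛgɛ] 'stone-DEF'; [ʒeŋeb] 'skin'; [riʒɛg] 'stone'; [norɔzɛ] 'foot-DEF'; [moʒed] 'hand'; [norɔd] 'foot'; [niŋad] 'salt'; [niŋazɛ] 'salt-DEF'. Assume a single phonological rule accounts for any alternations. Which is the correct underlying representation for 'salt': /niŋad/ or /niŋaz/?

/niŋaz/

In [niŋad] and [niŋazɛ] the final segment of 'salt' alternates: [d] ~ [z].
Compare 'hand', with invariant [d] in [moʒed] and [moʒedɛ]: an analysis with underlying /d/ and a rule producing [z] before the DEF suffix would wrongly predict alternation here too.
The alternation reflects word-final hardening: voiced fricatives become stops word-finally. /z/ is underlying.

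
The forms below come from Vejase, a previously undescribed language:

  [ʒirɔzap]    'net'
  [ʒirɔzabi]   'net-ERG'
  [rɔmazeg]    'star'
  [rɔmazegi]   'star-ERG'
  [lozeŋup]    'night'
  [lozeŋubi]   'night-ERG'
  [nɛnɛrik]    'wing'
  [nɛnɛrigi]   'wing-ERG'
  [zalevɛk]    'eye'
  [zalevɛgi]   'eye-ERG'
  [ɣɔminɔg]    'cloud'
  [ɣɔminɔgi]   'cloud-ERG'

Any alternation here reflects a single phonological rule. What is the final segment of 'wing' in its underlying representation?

/k/

In [nɛnɛrik] and [nɛnɛrigi] the final segment of 'wing' alternates: [k] ~ [g].
But 'cloud' keeps [g] in both environments ([ɣɔminɔg], [ɣɔminɔgi]), so there is no rule changing /g/ to [k] in isolation.
Therefore /k/ is basic and [g] is derived by intervocalic voicing (voiceless stops become voiced between vowels).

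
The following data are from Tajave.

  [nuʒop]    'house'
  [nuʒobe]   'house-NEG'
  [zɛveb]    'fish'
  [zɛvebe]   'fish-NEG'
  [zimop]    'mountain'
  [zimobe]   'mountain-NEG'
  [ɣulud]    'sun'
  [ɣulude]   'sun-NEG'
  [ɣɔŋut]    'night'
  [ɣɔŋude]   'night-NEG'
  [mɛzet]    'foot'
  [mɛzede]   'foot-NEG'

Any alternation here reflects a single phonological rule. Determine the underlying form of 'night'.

The stem for 'night' ends in [t] in [ɣɔŋut] but [d] in [ɣɔŋude].
But 'sun' keeps [d] in both environments ([ɣulud], [ɣulude]), so there is no rule changing /d/ to [t] in isolation.
So /t/ is underlying, and a rule of intervocalic voicing — voiceless stops become voiced between vowels — gives [d].
So 'night' = /ɣɔŋut/.

/ɣɔŋut/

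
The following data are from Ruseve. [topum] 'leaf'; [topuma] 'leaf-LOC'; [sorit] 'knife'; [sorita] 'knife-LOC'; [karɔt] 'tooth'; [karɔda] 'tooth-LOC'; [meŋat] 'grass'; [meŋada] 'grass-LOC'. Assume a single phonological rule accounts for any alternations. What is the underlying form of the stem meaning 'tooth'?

The root 'tooth' surfaces as [karɔt] and [karɔda], with a stem-final [t] ~ [d] alternation.
Compare 'knife', with invariant [t] in [sorit] and [sorita]: an analysis with underlying /t/ and a rule producing [d] before the LOC suffix would wrongly predict alternation here too.
The underlying segment must be /d/; voiced obstruents become voiceless word-finally, yielding [t] there.

/karɔd/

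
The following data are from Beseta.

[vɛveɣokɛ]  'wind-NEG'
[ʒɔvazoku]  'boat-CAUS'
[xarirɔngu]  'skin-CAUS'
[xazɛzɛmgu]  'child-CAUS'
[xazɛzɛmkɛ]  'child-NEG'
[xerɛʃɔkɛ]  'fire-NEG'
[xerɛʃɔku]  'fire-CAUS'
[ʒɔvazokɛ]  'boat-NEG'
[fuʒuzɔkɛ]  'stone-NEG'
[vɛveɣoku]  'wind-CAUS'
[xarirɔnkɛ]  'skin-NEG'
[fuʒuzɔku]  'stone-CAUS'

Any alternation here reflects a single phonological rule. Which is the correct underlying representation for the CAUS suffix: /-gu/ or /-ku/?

The CAUS suffix surfaces as [-gu] and [-ku], depending on the final segment of the stem.
By contrast the NEG suffix keeps its initial [k] throughout — that segment must be underlying.
So the underlying form is /-gu/, and voiced stops become voiceless after a vowel.

/-gu/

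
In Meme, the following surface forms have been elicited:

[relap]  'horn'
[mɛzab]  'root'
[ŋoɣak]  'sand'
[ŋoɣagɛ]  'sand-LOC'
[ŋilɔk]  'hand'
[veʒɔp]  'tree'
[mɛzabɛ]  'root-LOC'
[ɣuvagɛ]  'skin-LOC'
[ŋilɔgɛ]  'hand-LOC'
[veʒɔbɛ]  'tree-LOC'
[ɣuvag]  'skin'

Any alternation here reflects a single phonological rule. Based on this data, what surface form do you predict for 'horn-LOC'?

[relabɛ]

The root 'tree' surfaces as [veʒɔbɛ] and [veʒɔp], with a stem-final [b] ~ [p] alternation.
Compare 'root', with invariant [b] in [mɛzabɛ] and [mɛzab]: an analysis with underlying /b/ and a rule producing [p] in isolation would wrongly predict alternation here too.
Therefore /p/ is basic and [b] is derived by intervocalic voicing (voiceless stops become voiced between vowels).
The one attested form of 'horn', [relap], shows underlying /relap/. Applying the same rule between vowels gives [relabɛ].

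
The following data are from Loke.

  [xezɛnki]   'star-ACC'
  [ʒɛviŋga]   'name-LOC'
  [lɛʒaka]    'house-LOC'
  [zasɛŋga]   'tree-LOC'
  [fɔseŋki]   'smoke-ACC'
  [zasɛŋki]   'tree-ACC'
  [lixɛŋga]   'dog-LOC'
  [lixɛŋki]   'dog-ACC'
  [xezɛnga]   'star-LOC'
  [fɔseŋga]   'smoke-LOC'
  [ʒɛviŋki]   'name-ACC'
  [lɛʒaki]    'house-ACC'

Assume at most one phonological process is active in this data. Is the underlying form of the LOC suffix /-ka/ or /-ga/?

The LOC morpheme has two allomorphs, [-ga] and [-ka].
By contrast the ACC suffix keeps its initial [k] throughout — that segment must be underlying.
The LOC suffix is therefore /-ga/ underlyingly, with post-vocalic devoicing: voiced stops become voiceless after a vowel.

/-ga/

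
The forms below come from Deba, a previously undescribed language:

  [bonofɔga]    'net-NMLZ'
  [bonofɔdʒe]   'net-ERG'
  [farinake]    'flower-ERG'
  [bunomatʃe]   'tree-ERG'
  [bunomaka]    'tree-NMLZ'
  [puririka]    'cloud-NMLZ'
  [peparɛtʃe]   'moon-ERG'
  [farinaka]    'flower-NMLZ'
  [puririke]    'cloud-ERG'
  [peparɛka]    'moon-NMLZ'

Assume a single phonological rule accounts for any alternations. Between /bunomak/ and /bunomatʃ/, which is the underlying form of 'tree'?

The stem for 'tree' ends in [k] in [bunomaka] but [tʃ] in [bunomatʃe].
Compare 'flower', with invariant [k] in [farinaka] and [farinake]: an analysis with underlying /k/ and a rule producing [tʃ] before the ERG suffix would wrongly predict alternation here too.
The alternation reflects depalatalization: palato-alveolar /tʃ/ and /dʒ/ become [k] and [g] when no front vowel follows. /tʃ/ is underlying.

/bunomatʃ/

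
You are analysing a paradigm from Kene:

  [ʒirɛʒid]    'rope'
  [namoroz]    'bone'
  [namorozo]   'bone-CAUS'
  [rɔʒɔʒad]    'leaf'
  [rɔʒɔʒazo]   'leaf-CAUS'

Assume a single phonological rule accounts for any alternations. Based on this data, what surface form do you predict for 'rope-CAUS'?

[ʒirɛʒizo]

The stem for 'leaf' ends in [d] in [rɔʒɔʒad] but [z] in [rɔʒɔʒazo].
If /z/ were underlying and a rule turned it into [d] in isolation, 'bone' would also alternate; but it has [z] in both [namoroz] and [namorozo].
Therefore /d/ is basic and [z] is derived by intervocalic spirantization (voiced stops become fricatives between vowels).
From [ʒirɛʒid] the stem 'rope' is /ʒirɛʒid/; between vowels this yields [ʒirɛʒizo].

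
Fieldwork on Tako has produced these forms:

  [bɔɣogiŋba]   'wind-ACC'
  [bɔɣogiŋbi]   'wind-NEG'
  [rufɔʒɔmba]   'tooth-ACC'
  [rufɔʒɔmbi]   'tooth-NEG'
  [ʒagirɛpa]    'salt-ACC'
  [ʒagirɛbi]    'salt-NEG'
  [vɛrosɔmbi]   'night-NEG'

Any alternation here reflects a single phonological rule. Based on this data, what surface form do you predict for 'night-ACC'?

[vɛrosɔmba]

The ACC suffix surfaces as [-ba] and [-pa], depending on the final segment of the stem.
By contrast the NEG suffix keeps its initial [b] throughout — that segment must be underlying.
The ACC suffix is therefore /-pa/ underlyingly, with post-nasal voicing: voiceless stops become voiced after a nasal.
After 'night', which ends in a nasal, the suffix surfaces as [-ba], giving [vɛrosɔmba].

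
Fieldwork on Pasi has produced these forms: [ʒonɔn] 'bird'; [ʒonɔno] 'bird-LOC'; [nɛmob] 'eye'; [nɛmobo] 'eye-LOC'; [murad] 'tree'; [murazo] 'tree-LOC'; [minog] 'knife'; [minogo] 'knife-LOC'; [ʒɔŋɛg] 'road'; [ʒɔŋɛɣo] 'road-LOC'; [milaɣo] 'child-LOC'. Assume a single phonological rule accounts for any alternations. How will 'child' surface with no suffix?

The stem for 'road' ends in [g] in [ʒɔŋɛg] but [ɣ] in [ʒɔŋɛɣo].
The stem 'knife' ([minog], [minogo]) shows [g] unchanged in both environments, so [g] cannot be basic with [ɣ] derived before the LOC suffix.
So /ɣ/ is underlying, and a rule of word-final hardening — voiced fricatives become stops word-finally — gives [g].
From [milaɣo] the stem 'child' is /milaɣ/; word-finally this yields [milag].

[milag]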